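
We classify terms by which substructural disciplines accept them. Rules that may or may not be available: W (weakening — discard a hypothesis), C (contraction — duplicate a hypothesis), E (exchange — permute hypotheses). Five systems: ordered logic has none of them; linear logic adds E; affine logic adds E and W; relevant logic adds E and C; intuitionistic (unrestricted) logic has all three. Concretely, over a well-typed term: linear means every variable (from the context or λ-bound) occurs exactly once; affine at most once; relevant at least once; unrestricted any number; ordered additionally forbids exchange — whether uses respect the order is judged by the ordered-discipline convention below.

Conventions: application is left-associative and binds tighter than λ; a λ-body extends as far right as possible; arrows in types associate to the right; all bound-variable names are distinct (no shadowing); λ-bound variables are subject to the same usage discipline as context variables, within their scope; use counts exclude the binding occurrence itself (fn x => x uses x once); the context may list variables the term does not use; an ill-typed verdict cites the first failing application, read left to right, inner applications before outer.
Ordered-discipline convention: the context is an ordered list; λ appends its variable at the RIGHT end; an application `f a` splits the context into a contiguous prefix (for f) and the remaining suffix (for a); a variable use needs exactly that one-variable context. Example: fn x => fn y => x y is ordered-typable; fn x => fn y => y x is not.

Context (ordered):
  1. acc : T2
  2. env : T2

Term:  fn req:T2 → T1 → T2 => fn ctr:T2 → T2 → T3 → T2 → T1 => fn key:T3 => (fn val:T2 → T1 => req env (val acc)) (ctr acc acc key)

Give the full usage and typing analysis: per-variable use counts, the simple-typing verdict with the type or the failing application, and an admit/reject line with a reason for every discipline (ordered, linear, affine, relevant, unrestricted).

use counts: acc=3; env=1; req (bound)=1; ctr (bound)=1; key (bound)=1; val (bound)=1
order of uses: req, env, val, acc, ctr, acc, acc, key
typing: well-typed — term : (T2 → T1 → T2) → (T2 → T2 → T3 → T2 → T1) → T3 → T2
ordered: ✗, uses contraction: acc ×3
linear: ✗, uses contraction: acc ×3
affine: ✗, uses contraction: acc ×3
relevant: ✓, every one of acc, env, req, ctr, key, val appears
unrestricted: ✓, typability at (T2 → T1 → T2) → (T2 → T2 → T3 → T2 → T1) → T3 → T2 is all that's needed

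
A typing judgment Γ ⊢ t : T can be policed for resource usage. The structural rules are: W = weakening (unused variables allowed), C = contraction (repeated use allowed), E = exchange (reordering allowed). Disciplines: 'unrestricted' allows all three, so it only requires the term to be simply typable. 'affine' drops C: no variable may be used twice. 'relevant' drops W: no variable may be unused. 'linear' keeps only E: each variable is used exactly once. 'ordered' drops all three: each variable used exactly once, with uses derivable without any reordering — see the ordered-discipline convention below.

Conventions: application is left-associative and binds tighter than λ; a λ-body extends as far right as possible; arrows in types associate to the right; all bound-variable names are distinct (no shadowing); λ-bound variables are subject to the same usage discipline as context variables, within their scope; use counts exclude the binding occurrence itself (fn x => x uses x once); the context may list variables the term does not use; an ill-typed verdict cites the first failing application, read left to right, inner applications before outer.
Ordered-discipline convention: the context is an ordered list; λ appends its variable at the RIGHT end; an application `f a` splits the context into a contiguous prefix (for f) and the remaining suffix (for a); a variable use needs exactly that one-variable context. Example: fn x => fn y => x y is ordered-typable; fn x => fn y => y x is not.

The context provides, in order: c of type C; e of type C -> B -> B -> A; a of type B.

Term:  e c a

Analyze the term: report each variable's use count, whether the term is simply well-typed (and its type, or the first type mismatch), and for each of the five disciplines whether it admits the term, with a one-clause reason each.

usage: c ×1, e ×1, a ×1
use order (left to right): e, c, a
typing: ✓ — B -> A
ordered: ✗ — use order e, c, a needs exchange
linear: ✓ — exactly-once usage across c, e, a
affine: ✓ — no duplicate uses among c, e, a
relevant: ✓ — every one of c, e, a appears
unrestricted: ✓ — type-checks (B -> A) and nothing is barred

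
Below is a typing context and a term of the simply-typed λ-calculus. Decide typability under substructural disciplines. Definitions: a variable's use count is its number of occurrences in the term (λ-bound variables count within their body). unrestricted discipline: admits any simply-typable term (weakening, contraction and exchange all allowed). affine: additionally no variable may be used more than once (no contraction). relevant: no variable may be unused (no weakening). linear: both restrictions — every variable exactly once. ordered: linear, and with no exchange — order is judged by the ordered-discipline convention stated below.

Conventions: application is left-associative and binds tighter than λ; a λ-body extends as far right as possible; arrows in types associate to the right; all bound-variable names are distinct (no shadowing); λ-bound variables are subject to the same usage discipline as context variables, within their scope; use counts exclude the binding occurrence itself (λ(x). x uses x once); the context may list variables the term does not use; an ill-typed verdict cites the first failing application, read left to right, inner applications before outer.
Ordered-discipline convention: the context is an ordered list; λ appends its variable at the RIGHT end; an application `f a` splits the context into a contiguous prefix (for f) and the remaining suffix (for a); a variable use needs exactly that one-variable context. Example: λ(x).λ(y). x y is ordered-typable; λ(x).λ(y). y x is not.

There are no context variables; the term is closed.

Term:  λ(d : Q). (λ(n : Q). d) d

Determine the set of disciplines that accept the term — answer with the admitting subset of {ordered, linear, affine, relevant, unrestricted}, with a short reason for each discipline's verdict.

admitted by: unrestricted
counts: d (bound): 2; n (bound): 0
uses in reading order: d, d
typing: well-typed — term : Q -> Q
ordered: ✗, uses contraction: d ×2; needs weakening: n unused
linear: ✗, uses contraction: d ×2; needs weakening: n unused
affine: ✗, uses contraction: d ×2
relevant: ✗, needs weakening: n unused
unrestricted: ✓, type-checks (Q -> Q) and nothing is barred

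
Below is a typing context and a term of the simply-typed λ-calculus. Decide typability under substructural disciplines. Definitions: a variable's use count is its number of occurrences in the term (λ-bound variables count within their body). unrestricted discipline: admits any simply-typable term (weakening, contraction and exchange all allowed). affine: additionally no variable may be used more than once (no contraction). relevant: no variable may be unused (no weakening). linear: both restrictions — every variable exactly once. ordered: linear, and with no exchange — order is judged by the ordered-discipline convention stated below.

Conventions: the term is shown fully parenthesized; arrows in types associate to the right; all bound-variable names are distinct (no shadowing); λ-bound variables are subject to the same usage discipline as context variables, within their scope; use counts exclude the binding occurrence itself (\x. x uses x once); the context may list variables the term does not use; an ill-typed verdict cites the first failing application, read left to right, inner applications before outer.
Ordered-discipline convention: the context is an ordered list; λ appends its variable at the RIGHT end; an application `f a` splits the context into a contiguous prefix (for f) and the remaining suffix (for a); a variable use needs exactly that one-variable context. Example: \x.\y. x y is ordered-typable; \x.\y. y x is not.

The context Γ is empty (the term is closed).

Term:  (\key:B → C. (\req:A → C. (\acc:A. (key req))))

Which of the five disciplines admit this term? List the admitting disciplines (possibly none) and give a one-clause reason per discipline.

admitting disciplines: none
variable uses: key (λ-bound): 1×, req (λ-bound): 1×, acc (λ-bound): 0×
left-to-right use order: key, req
typing: ill-typed: a function awaiting B gets A → C
ordered: ✗, not simply typable
linear: ✗, fails simple typing
affine: ✗, a type mismatch blocks all five
relevant: ✗, the type mismatch rejects it
unrestricted: ✗, not simply typable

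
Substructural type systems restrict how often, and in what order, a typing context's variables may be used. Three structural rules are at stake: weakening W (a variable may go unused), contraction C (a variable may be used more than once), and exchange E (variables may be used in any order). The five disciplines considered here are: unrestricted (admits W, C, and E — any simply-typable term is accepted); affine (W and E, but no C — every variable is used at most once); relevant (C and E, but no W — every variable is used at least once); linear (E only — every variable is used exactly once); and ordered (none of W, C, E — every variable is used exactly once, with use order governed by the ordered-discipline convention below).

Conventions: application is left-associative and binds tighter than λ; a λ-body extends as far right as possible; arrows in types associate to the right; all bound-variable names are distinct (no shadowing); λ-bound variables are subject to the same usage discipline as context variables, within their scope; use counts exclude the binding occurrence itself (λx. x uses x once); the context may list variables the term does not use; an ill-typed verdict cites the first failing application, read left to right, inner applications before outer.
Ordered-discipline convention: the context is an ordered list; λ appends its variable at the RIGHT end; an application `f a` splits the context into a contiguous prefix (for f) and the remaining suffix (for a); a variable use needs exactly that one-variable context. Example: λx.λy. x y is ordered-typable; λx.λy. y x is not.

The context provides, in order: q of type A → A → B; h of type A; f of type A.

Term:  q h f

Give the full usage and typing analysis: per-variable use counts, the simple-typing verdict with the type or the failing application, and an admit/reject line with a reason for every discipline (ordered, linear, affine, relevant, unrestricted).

use counts: q=1; h=1; f=1
order of uses: q, h, f
typing: well-typed — term : B
ordered ✓ (q, h, f once each; derivable with no W/C/E)
linear ✓ (single use per variable (q, h, f))
affine ✓ (none of q, h, f used more than once)
relevant ✓ (every one of q, h, f appears)
unrestricted ✓ (well-typed at B; no restrictions here)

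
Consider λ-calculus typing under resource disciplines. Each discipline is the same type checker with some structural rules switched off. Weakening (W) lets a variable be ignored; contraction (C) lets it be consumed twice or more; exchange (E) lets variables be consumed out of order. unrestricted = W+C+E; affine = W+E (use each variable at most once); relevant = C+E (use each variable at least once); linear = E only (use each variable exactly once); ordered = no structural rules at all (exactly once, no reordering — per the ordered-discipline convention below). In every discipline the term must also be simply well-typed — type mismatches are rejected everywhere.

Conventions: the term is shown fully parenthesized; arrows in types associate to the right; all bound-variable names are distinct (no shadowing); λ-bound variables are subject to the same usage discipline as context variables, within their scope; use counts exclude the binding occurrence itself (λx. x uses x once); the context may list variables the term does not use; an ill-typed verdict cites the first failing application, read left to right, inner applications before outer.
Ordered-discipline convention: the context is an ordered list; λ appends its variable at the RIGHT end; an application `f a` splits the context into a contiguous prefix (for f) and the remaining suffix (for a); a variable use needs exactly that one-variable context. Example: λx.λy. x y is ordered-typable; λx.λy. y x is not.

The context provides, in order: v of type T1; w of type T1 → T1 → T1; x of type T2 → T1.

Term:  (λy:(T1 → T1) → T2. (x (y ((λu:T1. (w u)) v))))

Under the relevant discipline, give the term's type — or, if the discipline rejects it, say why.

term : ((T1 → T1) → T2) → T1
use counts: v: 1; w: 1; x: 1; y (bound): 1; u (bound): 1
uses in reading order: x, y, w, u, v
typing: ✓ — ((T1 → T1) → T2) → T1
per-discipline verdicts: ordered ✗, linear ✓, affine ✓, relevant ✓, unrestricted ✓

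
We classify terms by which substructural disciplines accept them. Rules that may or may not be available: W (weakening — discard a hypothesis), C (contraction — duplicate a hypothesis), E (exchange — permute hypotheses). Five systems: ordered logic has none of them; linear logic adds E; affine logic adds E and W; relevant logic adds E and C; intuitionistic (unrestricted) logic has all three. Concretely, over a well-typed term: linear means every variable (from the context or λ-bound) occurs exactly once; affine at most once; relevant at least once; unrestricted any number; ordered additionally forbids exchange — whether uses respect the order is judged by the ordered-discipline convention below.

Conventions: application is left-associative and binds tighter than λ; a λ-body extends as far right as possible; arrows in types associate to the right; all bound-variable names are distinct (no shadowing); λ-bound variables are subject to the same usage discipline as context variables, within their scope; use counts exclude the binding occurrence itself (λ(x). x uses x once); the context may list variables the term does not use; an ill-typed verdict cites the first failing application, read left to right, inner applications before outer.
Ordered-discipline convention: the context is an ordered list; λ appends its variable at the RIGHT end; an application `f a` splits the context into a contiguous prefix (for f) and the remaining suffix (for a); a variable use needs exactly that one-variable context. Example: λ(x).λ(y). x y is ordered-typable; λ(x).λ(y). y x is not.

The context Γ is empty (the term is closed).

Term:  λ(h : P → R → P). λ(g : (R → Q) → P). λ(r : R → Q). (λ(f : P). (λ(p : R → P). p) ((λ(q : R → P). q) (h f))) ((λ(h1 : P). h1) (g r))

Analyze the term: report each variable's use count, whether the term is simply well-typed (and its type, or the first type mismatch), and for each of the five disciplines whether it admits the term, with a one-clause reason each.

use counts: h [bound] ×1; g [bound] ×1; r [bound] ×1; f [bound] ×1; p [bound] ×1; q [bound] ×1; h1 [bound] ×1
left-to-right use order: p, q, h, f, h1, g, r
typing: well-typed — term : (P → R → P) → ((R → Q) → P) → (R → Q) → R → P
ordered: ✓ — h, g, r, f, p, q, h1 once each; derivable with no W/C/E
linear: ✓ — h, g, r, f, p, q, h1: one use apiece
affine: ✓ — h, g, r, f, p, q, h1: no repeats, contraction unneeded
relevant: ✓ — at least one use each (h, g, r, f, p, q, h1)
unrestricted: ✓ — type-checks ((P → R → P) → ((R → Q) → P) → (R → Q) → R → P) and nothing is barred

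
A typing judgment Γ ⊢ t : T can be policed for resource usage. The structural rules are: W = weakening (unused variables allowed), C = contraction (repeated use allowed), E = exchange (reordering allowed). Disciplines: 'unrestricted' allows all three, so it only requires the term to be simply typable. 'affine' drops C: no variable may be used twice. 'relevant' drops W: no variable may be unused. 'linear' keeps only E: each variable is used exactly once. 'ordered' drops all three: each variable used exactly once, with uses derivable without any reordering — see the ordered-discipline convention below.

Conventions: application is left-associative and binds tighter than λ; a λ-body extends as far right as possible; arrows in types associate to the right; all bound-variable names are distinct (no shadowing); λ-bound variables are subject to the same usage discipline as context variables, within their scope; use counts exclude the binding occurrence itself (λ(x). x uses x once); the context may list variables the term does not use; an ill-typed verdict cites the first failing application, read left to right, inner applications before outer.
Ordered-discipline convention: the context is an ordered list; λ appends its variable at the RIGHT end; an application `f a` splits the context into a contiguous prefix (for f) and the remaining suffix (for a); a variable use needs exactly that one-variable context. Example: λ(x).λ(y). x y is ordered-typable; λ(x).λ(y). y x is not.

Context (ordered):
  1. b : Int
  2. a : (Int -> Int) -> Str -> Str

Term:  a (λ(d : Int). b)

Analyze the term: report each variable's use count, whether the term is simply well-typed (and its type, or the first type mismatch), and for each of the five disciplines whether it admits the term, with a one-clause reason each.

counts: b ×1, a ×1, d (λ-bound) ×0
order of uses: a, b
typing: well-typed — term : Str -> Str
ordered: ✗ — d left unused
linear: ✗ — d left unused
affine: ✓ — at most one use each (b, a, d)
relevant: ✗ — d left unused
unrestricted: ✓ — simply typable at Str -> Str; W, C, E all held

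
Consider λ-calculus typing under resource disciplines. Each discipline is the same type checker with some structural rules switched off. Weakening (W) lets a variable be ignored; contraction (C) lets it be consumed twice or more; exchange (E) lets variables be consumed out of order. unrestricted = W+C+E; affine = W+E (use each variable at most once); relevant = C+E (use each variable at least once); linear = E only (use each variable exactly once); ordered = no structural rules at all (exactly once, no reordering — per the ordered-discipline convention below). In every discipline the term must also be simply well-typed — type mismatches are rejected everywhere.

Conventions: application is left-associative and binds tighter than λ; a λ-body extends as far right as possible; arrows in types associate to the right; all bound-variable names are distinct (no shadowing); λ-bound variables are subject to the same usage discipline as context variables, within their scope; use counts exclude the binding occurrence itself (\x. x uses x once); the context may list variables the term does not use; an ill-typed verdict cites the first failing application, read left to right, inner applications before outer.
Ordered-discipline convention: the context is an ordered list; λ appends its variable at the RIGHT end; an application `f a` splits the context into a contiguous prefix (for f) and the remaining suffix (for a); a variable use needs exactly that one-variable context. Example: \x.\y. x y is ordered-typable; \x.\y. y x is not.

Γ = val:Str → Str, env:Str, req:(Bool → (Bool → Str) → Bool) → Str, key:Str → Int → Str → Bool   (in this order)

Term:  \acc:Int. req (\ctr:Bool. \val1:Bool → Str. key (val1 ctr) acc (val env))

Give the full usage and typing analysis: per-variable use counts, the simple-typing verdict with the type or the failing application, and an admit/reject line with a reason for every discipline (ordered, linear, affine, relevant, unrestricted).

counts: val ×1; env ×1; req ×1; key ×1; acc (bound) ×1; ctr (bound) ×1; val1 (bound) ×1
left-to-right use order: req, key, val1, ctr, acc, val, env
typing: well-typed at Int → Str
ordered ✗ (no ordered split (uses run req, key, val1, ctr, acc, val, env))
linear ✓ (exactly-once usage across val, env, req, key, acc, ctr, val1)
affine ✓ (no duplicate uses among val, env, req, key, acc, ctr, val1)
relevant ✓ (val, env, req, key, acc, ctr, val1: all used, weakening unneeded)
unrestricted ✓ (well-typed at Int → Str; no restrictions here)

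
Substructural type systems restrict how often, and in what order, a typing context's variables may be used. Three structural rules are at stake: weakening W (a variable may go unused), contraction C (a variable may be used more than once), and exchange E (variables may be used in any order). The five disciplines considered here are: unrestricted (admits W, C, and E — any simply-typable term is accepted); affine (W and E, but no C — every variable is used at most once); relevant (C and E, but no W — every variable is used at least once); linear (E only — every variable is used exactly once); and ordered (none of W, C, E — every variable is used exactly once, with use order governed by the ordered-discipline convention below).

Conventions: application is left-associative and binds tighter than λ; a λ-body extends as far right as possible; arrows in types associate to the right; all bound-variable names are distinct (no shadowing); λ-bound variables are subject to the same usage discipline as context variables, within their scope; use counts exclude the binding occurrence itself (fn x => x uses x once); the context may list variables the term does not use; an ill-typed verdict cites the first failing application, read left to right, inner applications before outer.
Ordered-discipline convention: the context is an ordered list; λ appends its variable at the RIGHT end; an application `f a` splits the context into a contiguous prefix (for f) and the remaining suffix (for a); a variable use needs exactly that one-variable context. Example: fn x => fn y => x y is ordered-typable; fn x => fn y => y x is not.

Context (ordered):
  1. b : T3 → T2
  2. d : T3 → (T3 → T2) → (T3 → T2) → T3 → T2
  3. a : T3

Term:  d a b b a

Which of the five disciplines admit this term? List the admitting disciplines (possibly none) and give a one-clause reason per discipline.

admitting disciplines: relevant, unrestricted
usage: b ×2, d ×1, a ×2
use order (left to right): d, a, b, b, a
typing: well-typed at T2
ordered: ✗ — needs contraction — b ×2, a ×2
linear: ✗ — needs contraction — b ×2, a ×2
affine: ✗ — needs contraction — b ×2, a ×2
relevant: ✓ — none of b, d, a goes unused
unrestricted: ✓ — well-typed at T2; no restrictions here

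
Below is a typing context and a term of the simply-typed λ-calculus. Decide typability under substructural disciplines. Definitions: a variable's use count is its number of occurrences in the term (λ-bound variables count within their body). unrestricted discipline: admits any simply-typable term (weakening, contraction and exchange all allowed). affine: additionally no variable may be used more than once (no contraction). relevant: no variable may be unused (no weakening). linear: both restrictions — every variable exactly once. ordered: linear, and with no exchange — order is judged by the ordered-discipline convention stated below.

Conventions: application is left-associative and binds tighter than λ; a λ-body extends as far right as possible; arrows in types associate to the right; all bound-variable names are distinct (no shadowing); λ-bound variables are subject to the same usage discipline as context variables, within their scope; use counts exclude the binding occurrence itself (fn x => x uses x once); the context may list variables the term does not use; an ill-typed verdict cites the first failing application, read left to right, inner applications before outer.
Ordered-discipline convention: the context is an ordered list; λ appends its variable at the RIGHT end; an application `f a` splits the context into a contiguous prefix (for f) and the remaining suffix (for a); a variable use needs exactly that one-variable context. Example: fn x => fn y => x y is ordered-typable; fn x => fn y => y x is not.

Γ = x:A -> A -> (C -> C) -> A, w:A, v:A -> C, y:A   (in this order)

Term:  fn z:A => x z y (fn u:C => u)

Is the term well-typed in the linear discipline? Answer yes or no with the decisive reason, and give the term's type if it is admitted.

no — w, v never used (weakening)
usage: x=1; w=0; v=0; y=1; z (λ-bound)=1; u (λ-bound)=1
uses in reading order: x, z, y, u
typing: well-typed at A -> A
across the five disciplines: ordered ✗; linear ✗; affine ✓; relevant ✗; unrestricted ✓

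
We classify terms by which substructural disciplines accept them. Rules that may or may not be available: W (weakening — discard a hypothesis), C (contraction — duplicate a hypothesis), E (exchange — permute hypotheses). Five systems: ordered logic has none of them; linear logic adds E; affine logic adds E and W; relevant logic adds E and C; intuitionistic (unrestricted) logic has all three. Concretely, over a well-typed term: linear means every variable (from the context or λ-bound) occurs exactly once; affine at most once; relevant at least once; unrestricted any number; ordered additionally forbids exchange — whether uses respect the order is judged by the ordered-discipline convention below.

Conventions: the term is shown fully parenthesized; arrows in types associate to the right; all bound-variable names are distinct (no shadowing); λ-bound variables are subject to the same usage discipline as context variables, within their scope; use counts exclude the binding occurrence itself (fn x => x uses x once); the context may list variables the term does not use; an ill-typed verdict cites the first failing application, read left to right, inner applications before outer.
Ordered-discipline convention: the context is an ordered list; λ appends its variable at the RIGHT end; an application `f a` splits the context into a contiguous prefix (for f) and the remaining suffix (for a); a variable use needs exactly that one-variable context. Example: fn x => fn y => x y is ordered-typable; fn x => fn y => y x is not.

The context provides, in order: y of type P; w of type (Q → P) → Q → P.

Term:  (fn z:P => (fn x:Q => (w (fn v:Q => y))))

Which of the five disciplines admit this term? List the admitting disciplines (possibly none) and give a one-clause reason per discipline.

accepted by: affine, unrestricted
usage: y=1; w=1; z (bound)=0; x (bound)=0; v (bound)=0
uses in reading order: w, y
typing: well-typed — term : P → Q → Q → P
ordered: ✗ — z, x, v left unused
linear: ✗ — z, x, v left unused
affine: ✓ — none of y, w, z, x, v used more than once
relevant: ✗ — z, x, v left unused
unrestricted: ✓ — simply typable at P → Q → Q → P; W, C, E all held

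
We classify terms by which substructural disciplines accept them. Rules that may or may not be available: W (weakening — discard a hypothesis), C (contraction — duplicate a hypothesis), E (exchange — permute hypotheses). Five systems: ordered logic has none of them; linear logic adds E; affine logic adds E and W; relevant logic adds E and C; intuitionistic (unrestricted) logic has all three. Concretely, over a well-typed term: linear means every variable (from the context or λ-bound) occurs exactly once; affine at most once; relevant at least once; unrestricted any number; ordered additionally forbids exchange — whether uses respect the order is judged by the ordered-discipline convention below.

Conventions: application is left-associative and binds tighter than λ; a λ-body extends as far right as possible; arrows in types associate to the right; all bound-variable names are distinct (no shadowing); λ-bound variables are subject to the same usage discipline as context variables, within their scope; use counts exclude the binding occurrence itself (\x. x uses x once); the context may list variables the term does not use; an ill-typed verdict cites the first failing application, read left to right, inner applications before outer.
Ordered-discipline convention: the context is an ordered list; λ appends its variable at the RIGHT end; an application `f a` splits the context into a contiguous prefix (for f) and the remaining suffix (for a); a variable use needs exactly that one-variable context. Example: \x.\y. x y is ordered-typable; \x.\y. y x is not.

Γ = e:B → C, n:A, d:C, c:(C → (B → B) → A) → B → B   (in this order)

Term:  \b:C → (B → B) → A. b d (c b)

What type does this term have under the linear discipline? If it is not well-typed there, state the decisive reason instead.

not well-typed under linear — needs contraction — b ×2; e, n left unused
variable uses: e: 0, n: 0, d: 1, c: 1, b (λ-bound): 2
uses in reading order: b, d, c, b
typing: well-typed — term : (C → (B → B) → A) → A
summary: ordered ✗; linear ✗; affine ✗; relevant ✗; unrestricted ✓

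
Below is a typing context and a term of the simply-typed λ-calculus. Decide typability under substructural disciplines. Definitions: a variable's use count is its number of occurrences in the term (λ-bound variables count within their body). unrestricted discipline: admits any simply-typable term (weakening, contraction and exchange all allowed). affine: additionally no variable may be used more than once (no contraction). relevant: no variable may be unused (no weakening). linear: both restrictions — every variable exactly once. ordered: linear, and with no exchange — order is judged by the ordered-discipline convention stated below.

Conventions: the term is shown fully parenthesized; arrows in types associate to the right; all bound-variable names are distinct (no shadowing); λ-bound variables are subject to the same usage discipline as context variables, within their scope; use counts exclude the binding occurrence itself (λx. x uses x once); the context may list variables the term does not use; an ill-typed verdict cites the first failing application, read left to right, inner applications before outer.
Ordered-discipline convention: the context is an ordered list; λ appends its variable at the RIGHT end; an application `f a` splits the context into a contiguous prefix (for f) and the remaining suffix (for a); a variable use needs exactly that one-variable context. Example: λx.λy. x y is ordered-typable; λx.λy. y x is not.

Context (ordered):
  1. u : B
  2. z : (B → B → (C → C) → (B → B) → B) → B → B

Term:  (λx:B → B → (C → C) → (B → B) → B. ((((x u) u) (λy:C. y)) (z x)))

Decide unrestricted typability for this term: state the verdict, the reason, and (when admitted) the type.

yes — typability at (B → B → (C → C) → (B → B) → B) → B is all that's needed; term : (B → B → (C → C) → (B → B) → B) → B
usage: u: 2×; z: 1×; x [bound]: 2×; y [bound]: 1×
uses in reading order: x, u, u, y, z, x
typing: well-typed — term : (B → B → (C → C) → (B → B) → B) → B
all disciplines: ordered ✗; linear ✗; affine ✗; relevant ✓; unrestricted ✓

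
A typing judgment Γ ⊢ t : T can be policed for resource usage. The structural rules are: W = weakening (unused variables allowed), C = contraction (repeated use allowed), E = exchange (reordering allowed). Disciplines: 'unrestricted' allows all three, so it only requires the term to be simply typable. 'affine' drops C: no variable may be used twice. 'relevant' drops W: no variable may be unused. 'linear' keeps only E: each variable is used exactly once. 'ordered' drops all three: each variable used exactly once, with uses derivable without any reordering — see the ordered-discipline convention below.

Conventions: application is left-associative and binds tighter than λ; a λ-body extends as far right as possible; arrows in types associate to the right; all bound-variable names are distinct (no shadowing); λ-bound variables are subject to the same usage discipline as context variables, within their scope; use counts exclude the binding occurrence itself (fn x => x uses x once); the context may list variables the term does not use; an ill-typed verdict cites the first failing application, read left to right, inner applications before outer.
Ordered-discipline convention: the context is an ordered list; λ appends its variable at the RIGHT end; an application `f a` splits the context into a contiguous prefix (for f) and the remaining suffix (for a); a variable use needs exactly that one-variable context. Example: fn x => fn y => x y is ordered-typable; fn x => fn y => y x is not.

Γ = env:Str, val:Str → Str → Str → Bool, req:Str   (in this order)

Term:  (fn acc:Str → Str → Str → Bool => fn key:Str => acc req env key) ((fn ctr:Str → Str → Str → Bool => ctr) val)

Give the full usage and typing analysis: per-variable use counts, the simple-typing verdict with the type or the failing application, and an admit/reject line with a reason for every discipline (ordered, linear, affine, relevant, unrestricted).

counts: env: 1×, val: 1×, req: 1×, acc (λ-bound): 1×, key (λ-bound): 1×, ctr (λ-bound): 1×
left-to-right use order: acc, req, env, key, ctr, val
typing: ✓ — Str → Bool
ordered ✗ (no contiguous prefix/suffix split fits acc, req, env, key, ctr, val)
linear ✓ (each of env, val, req, acc, key, ctr used exactly once)
affine ✓ (none of env, val, req, acc, key, ctr used more than once)
relevant ✓ (every one of env, val, req, acc, key, ctr appears)
unrestricted ✓ (type-checks (Str → Bool) and nothing is barred)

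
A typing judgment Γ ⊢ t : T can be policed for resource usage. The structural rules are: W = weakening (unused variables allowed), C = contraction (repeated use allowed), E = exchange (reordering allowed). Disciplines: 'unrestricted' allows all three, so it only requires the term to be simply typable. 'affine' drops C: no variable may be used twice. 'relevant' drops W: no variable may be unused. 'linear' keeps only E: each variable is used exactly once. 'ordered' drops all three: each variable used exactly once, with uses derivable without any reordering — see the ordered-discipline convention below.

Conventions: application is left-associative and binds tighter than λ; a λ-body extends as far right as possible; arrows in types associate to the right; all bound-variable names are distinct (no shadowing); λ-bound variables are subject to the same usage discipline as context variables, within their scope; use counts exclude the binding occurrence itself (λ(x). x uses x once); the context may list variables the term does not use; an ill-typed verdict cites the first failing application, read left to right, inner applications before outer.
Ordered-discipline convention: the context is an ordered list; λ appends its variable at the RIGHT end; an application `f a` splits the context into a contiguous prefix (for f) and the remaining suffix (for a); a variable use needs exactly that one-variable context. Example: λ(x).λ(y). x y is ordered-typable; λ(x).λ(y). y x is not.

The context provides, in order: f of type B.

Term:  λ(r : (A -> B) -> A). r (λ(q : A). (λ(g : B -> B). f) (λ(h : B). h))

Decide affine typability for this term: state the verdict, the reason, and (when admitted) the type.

yes — at most one use each (f, r, q, g, h); term : ((A -> B) -> A) -> A
counts: f=1; r [bound]=1; q [bound]=0; g [bound]=0; h [bound]=1
order of uses: r, f, h
typing: well-typed — term : ((A -> B) -> A) -> A
all disciplines: ordered ✗ | linear ✗ | affine ✓ | relevant ✗ | unrestricted ✓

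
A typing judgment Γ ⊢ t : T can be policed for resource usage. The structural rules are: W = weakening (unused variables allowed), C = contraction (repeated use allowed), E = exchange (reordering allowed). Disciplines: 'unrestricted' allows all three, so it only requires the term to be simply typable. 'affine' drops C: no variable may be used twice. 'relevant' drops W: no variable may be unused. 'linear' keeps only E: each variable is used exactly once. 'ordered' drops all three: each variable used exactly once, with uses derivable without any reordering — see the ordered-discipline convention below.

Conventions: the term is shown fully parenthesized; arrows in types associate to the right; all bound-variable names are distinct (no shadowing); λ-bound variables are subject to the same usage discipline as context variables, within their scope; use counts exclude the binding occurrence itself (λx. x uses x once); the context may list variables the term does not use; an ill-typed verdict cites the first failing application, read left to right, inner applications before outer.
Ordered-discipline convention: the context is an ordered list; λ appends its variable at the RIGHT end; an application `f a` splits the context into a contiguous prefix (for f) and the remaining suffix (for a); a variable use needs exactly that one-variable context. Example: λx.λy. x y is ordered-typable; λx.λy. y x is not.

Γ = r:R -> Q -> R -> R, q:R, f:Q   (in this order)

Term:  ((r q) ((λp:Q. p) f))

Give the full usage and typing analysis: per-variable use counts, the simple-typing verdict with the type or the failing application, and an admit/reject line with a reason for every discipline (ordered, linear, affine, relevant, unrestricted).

variable uses: r: 1×; q: 1×; f: 1×; p [bound]: 1×
left-to-right use order: r, q, p, f
typing: well-typed at R -> R
ordered: ✓, one use each (r, q, f, p); ordered split holds
linear: ✓, each of r, q, f, p used exactly once
affine: ✓, r, q, f, p: no repeats, contraction unneeded
relevant: ✓, r, q, f, p: all used, weakening unneeded
unrestricted: ✓, simply typable at R -> R; W, C, E all held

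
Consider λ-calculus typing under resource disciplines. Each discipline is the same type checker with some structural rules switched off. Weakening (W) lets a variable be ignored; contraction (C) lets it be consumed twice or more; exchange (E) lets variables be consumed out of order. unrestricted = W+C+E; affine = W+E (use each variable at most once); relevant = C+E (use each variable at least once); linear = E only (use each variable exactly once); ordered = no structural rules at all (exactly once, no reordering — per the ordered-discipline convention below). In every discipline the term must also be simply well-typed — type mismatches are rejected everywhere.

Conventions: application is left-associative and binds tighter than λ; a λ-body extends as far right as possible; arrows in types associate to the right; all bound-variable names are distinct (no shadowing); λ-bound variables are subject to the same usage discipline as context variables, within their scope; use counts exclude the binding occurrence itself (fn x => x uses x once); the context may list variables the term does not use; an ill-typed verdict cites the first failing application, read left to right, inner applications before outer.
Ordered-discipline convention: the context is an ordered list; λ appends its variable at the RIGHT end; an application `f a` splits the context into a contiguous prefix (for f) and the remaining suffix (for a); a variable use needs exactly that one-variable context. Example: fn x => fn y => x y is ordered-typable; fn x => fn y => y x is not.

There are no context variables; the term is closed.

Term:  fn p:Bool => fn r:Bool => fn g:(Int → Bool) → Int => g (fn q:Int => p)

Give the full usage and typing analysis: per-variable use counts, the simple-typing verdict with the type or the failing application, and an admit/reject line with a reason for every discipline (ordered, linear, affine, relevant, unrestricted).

usage: p [bound]: 1; r [bound]: 0; g [bound]: 1; q [bound]: 0
left-to-right use order: g, p
typing: the term checks, with type Bool → Bool → ((Int → Bool) → Int) → Int
ordered: ✗, needs weakening: r, q unused
linear: ✗, needs weakening: r, q unused
affine: ✓, none of p, r, g, q used more than once
relevant: ✗, needs weakening: r, q unused
unrestricted: ✓, type-checks (Bool → Bool → ((Int → Bool) → Int) → Int) and nothing is barred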